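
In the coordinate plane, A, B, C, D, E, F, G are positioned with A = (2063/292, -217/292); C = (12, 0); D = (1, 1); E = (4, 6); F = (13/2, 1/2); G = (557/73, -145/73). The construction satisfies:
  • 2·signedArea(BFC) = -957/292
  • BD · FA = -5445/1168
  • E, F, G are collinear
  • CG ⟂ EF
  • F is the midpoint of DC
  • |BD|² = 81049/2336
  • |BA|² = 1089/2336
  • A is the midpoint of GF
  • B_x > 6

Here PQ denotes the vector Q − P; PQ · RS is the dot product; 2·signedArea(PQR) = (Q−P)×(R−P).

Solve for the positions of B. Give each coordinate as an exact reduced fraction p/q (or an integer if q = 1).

B = (3961/584, -71/584)

1. B_x = 3961/584  [BD · FA = -5445/1168 ∩ 2·signedArea(BFC) = -957/292]
2. B_y = -71/584  [BD · FA = -5445/1168 ∩ 2·signedArea(BFC) = -957/292]
   → B = (3961/584, -71/584)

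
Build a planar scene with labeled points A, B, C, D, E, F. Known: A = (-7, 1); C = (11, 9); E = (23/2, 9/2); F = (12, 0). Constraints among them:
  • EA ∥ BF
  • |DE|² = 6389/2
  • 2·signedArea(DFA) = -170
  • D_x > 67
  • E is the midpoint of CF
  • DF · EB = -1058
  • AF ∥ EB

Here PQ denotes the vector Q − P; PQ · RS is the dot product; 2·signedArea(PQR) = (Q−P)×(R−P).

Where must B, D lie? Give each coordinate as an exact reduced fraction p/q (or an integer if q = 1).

1. B_x = 61/2  [EA ∥ BF ∩ AF ∥ EB]
2. B_y = 7/2  [EA ∥ BF ∩ AF ∥ EB]
   → B = (61/2, 7/2)
3. D_x = 68  [2·signedArea(DFA) = -170 ∩ DF · EB = -1058]
4. D_y = 6  [2·signedArea(DFA) = -170 ∩ DF · EB = -1058]
   → D = (68, 6)

B = (61/2, 7/2)
D = (68, 6)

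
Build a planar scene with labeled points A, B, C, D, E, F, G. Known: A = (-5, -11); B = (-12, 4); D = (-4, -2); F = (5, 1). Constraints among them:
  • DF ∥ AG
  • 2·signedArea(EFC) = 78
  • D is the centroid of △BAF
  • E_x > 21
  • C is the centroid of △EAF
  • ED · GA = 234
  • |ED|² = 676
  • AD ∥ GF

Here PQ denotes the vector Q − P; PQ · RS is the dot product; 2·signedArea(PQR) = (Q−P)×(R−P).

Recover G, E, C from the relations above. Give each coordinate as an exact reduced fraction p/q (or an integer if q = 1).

C = (22/3, -4)
E = (22, -2)
G = (4, -8)

1. G_x = 4  [AD ∥ GF ∩ DF ∥ AG]
2. G_y = -8  [AD ∥ GF ∩ DF ∥ AG]
   → G = (4, -8)
3. E_x = 22  [line 9·x + 3·y + -192 = 0 ∩ |ED|² = 676]
4. E_y = -2  [line 9·x + 3·y + -192 = 0 ∩ |ED|² = 676]
   → E = (22, -2)
5. C_x = 22/3  [2·signedArea(EFC) = 78 ∩ C is the centroid of △EAF]
6. C_y = -4  [2·signedArea(EFC) = 78 ∩ C is the centroid of △EAF]
   → C = (22/3, -4)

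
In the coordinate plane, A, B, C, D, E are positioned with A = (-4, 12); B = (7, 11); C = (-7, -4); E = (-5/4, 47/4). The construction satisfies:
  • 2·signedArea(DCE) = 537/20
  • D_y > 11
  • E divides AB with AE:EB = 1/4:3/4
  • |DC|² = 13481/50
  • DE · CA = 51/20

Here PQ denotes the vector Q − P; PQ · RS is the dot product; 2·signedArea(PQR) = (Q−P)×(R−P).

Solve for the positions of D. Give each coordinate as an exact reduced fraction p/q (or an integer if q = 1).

D = (-29/10, 119/10)

1. D_x = -29/10  [2·signedArea(DCE) = 537/20 ∩ DE · CA = 51/20]
2. D_y = 119/10  [2·signedArea(DCE) = 537/20 ∩ DE · CA = 51/20]
   → D = (-29/10, 119/10)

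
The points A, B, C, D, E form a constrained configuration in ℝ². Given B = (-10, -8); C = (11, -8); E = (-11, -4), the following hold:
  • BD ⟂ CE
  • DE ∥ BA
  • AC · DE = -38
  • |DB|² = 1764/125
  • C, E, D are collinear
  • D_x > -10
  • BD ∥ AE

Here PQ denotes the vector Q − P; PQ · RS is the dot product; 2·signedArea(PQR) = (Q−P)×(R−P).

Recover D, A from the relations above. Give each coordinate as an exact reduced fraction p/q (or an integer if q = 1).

A = (-1459/125, -962/125)
D = (-1166/125, -538/125)

1. D_x = -1166/125  [C, E, D are collinear ∩ BD ⟂ CE]
2. D_y = -538/125  [C, E, D are collinear ∩ BD ⟂ CE]
   → D = (-1166/125, -538/125)
3. A_x = -1459/125  [BD ∥ AE ∩ DE ∥ BA]
4. A_y = -962/125  [BD ∥ AE ∩ DE ∥ BA]
   → A = (-1459/125, -962/125)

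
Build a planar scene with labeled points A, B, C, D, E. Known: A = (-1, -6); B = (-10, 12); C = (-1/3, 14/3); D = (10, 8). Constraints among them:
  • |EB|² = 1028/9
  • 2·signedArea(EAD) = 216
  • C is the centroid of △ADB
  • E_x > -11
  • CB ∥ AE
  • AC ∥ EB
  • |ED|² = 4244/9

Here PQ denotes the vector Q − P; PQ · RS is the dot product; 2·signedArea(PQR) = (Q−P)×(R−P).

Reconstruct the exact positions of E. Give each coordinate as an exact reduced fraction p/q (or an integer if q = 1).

E = (-32/3, 4/3)

1. E_x = -32/3  [AC ∥ EB ∩ CB ∥ AE]
2. E_y = 4/3  [AC ∥ EB ∩ CB ∥ AE]
   → E = (-32/3, 4/3)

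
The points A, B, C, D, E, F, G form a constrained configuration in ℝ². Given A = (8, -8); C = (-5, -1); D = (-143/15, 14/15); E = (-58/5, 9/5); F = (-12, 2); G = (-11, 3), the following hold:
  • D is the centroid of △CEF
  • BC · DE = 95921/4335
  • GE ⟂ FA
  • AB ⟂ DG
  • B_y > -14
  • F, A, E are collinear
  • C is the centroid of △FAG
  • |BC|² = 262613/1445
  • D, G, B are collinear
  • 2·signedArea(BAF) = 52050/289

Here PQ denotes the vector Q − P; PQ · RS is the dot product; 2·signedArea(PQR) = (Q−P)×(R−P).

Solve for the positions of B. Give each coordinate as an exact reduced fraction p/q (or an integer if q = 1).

1. B_x = 803/1445  [D, G, B are collinear ∩ AB ⟂ DG]
2. B_y = -19194/1445  [D, G, B are collinear ∩ AB ⟂ DG]
   → B = (803/1445, -19194/1445)

B = (803/1445, -19194/1445)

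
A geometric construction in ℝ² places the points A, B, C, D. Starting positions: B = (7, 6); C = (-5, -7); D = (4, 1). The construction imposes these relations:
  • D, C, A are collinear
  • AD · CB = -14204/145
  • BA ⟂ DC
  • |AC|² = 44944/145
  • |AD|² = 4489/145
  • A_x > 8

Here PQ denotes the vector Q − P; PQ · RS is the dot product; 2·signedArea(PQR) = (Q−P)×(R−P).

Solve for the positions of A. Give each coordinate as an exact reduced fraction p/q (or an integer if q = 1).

1. A_x = 1183/145  [D, C, A are collinear ∩ BA ⟂ DC]
2. A_y = 681/145  [D, C, A are collinear ∩ BA ⟂ DC]
   → A = (1183/145, 681/145)

A = (1183/145, 681/145)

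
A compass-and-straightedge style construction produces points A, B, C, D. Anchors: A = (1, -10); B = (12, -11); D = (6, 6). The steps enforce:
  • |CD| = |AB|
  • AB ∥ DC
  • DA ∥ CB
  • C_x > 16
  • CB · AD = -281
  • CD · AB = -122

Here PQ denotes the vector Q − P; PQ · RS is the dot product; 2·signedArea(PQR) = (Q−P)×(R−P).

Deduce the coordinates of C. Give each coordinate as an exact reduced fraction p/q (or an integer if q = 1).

C = (17, 5)

1. C_x = 17  [DA ∥ CB ∩ AB ∥ DC]
2. C_y = 5  [DA ∥ CB ∩ AB ∥ DC]
   → C = (17, 5)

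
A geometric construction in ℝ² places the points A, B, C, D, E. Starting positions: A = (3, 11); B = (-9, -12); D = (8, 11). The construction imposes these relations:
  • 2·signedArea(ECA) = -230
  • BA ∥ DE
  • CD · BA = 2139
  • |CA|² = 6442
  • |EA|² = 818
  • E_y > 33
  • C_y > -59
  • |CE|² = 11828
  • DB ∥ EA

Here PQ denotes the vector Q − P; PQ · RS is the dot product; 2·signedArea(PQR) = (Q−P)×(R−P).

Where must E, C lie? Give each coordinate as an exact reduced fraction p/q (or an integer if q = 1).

1. E_x = 20  [DB ∥ EA ∩ BA ∥ DE]
2. E_y = 34  [DB ∥ EA ∩ BA ∥ DE]
   → E = (20, 34)
3. C_x = -38  [CD · BA = 2139 ∩ 2·signedArea(ECA) = -230]
4. C_y = -58  [CD · BA = 2139 ∩ 2·signedArea(ECA) = -230]
   → C = (-38, -58)

C = (-38, -58)
E = (20, 34)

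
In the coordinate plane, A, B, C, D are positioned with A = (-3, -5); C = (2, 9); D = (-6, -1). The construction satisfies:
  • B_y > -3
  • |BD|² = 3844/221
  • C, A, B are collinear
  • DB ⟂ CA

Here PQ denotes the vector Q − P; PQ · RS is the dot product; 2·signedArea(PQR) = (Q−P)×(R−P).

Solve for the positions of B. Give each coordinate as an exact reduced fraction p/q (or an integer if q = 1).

B = (-458/221, -531/221)

1. B_x = -458/221  [C, A, B are collinear ∩ DB ⟂ CA]
2. B_y = -531/221  [C, A, B are collinear ∩ DB ⟂ CA]
   → B = (-458/221, -531/221)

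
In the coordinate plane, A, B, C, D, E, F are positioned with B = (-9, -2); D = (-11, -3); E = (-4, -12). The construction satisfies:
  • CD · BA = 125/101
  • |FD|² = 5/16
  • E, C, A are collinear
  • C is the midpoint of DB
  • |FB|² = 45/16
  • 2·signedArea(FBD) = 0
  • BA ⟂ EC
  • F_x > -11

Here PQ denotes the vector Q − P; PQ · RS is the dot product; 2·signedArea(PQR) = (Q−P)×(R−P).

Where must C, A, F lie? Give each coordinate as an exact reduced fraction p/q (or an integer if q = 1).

A = (-1004/101, -262/101)
C = (-10, -5/2)
F = (-21/2, -11/4)

1. C_x = -10  [C is the midpoint of DB]
2. C_y = -5/2  [C is the midpoint of DB]
   → C = (-10, -5/2)
3. A_x = -1004/101  [E, C, A are collinear ∩ BA ⟂ EC]
4. A_y = -262/101  [E, C, A are collinear ∩ BA ⟂ EC]
   → A = (-1004/101, -262/101)
5. F_x = -21/2  [line 1·x + -2·y + 5 = 0 ∩ |FD|² = 5/16]
6. F_y = -11/4  [line 1·x + -2·y + 5 = 0 ∩ |FD|² = 5/16]
   → F = (-21/2, -11/4)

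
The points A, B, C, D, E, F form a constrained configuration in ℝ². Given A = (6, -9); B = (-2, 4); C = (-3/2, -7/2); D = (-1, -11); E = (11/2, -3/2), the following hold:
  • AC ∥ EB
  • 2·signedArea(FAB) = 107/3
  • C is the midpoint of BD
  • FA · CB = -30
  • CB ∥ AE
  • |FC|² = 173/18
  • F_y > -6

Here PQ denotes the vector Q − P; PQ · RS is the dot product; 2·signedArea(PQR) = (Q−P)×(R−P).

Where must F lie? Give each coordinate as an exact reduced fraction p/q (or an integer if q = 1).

F = (1, -16/3)

1. F_x = 1  [FA · CB = -30 ∩ 2·signedArea(FAB) = 107/3]
2. F_y = -16/3  [FA · CB = -30 ∩ 2·signedArea(FAB) = 107/3]
   → F = (1, -16/3)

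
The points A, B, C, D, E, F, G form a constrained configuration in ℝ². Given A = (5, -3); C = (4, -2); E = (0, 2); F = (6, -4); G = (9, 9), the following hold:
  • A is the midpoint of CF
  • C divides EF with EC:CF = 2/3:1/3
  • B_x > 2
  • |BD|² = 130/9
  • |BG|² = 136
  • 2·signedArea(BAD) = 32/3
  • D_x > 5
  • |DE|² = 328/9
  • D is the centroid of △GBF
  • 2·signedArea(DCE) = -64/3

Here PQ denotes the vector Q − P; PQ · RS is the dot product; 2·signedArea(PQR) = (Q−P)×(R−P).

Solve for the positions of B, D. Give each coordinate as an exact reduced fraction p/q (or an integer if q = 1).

B = (3, -1)
D = (6, 4/3)

1. D_x = 6  [line -4·x + -4·y + 88/3 = 0 ∩ |DE|² = 328/9]
2. D_y = 4/3  [line -4·x + -4·y + 88/3 = 0 ∩ |DE|² = 328/9]
   → D = (6, 4/3)
3. B_x = 3  [2·signedArea(BAD) = 32/3 ∩ D is the centroid of △GBF]
4. B_y = -1  [2·signedArea(BAD) = 32/3 ∩ D is the centroid of △GBF]
   → B = (3, -1)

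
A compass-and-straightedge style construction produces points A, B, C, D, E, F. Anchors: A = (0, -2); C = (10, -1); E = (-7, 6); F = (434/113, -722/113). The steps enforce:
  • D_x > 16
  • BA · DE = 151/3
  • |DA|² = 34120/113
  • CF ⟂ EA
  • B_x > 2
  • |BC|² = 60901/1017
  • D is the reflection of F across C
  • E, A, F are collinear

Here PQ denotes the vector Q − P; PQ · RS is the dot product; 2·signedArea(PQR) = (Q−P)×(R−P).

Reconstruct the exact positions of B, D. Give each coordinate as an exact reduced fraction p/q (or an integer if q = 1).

1. D_x = 1826/113  [D is the reflection of F across C]
2. D_y = 496/113  [D is the reflection of F across C]
   → D = (1826/113, 496/113)
3. B_x = 773/339  [line 2617/113·x + -182/113·y + -18155/339 = 0 ∩ |BC|² = 60901/1017]
4. B_y = -157/339  [line 2617/113·x + -182/113·y + -18155/339 = 0 ∩ |BC|² = 60901/1017]
   → B = (773/339, -157/339)

B = (773/339, -157/339)
D = (1826/113, 496/113)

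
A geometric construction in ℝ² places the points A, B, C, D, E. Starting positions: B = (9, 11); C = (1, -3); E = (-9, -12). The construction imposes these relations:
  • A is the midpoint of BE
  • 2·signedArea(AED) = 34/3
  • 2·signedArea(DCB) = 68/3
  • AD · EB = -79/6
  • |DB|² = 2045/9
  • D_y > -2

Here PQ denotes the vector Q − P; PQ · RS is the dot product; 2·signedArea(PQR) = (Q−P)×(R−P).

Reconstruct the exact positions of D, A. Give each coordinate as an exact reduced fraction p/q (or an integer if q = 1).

1. A_x = 0  [A is the midpoint of BE]
2. A_y = -1/2  [A is the midpoint of BE]
   → A = (0, -1/2)
3. D_x = 1/3  [2·signedArea(DCB) = 68/3 ∩ 2·signedArea(AED) = 34/3]
4. D_y = -4/3  [2·signedArea(DCB) = 68/3 ∩ 2·signedArea(AED) = 34/3]
   → D = (1/3, -4/3)

A = (0, -1/2)
D = (1/3, -4/3)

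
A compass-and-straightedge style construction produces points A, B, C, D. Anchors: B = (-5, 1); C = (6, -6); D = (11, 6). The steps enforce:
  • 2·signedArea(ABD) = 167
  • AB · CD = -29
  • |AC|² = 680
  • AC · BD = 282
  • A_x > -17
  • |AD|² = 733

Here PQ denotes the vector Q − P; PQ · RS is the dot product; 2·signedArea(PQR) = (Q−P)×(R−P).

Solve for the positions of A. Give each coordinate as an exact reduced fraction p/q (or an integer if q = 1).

1. A_x = -16  [AC · BD = 282 ∩ AB · CD = -29]
2. A_y = 8  [AC · BD = 282 ∩ AB · CD = -29]
   → A = (-16, 8)

A = (-16, 8)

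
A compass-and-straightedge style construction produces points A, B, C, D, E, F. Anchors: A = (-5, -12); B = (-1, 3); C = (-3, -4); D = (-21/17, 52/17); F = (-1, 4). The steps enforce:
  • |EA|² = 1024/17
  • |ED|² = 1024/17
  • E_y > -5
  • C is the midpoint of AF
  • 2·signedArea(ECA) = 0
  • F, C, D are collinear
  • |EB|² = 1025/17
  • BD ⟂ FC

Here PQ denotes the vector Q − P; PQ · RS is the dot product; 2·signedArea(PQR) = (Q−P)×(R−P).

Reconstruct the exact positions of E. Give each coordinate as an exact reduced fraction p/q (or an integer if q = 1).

1. E_x = -53/17  [line 8·x + -2·y + 16 = 0 ∩ |EA|² = 1024/17]
2. E_y = -76/17  [line 8·x + -2·y + 16 = 0 ∩ |EA|² = 1024/17]
   → E = (-53/17, -76/17)

E = (-53/17, -76/17)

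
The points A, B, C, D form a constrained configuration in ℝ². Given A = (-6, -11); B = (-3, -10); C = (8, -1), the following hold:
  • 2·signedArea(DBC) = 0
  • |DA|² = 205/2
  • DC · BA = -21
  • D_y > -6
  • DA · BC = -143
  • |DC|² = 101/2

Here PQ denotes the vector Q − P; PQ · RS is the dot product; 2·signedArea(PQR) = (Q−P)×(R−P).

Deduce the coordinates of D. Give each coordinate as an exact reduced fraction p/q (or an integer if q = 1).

D = (5/2, -11/2)

1. D_x = 5/2  [2·signedArea(DBC) = 0 ∩ DA · BC = -143]
2. D_y = -11/2  [2·signedArea(DBC) = 0 ∩ DA · BC = -143]
   → D = (5/2, -11/2)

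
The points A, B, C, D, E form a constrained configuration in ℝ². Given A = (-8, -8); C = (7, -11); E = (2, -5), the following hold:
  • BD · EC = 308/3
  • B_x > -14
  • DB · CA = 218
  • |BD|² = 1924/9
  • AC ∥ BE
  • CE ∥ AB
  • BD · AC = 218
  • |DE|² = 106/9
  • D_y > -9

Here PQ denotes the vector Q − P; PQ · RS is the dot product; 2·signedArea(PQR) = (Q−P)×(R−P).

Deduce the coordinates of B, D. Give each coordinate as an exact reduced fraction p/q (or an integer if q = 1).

B = (-13, -2)
D = (1/3, -8)

1. B_x = -13  [AC ∥ BE ∩ CE ∥ AB]
2. B_y = -2  [AC ∥ BE ∩ CE ∥ AB]
   → B = (-13, -2)
3. D_x = 1/3  [DB · CA = 218 ∩ BD · EC = 308/3]
4. D_y = -8  [DB · CA = 218 ∩ BD · EC = 308/3]
   → D = (1/3, -8)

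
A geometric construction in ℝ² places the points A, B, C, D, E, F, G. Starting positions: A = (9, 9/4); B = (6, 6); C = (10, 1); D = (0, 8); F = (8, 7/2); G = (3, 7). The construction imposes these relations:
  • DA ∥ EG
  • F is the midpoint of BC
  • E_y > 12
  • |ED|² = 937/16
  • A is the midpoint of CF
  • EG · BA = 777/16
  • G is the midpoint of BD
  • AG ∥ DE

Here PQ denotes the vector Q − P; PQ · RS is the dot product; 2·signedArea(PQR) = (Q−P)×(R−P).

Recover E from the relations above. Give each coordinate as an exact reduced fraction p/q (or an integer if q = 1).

E = (-6, 51/4)

1. E_x = -6  [DA ∥ EG ∩ AG ∥ DE]
2. E_y = 51/4  [DA ∥ EG ∩ AG ∥ DE]
   → E = (-6, 51/4)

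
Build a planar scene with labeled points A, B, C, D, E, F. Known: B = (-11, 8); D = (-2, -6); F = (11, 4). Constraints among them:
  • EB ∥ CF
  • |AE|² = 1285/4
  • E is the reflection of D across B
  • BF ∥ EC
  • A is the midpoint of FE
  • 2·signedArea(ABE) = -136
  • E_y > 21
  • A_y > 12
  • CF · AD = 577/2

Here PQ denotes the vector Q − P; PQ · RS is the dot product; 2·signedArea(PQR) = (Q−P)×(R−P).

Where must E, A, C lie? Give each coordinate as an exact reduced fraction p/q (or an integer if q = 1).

A = (-9/2, 13)
C = (2, 18)
E = (-20, 22)

1. E_x = -20  [E is the reflection of D across B]
2. E_y = 22  [E is the reflection of D across B]
   → E = (-20, 22)
3. A_x = -9/2  [A is the midpoint of FE]
4. A_y = 13  [A is the midpoint of FE]
   → A = (-9/2, 13)
5. C_x = 2  [EB ∥ CF ∩ BF ∥ EC]
6. C_y = 18  [EB ∥ CF ∩ BF ∥ EC]
   → C = (2, 18)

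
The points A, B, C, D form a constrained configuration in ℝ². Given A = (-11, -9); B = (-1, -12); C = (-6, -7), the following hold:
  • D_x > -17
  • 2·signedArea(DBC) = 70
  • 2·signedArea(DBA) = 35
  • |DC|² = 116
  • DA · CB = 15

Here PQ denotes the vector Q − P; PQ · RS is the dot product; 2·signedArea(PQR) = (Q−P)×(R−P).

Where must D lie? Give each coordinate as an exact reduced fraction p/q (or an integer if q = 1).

D = (-16, -11)

1. D_x = -16  [2·signedArea(DBC) = 70 ∩ DA · CB = 15]
2. D_y = -11  [2·signedArea(DBC) = 70 ∩ DA · CB = 15]
   → D = (-16, -11)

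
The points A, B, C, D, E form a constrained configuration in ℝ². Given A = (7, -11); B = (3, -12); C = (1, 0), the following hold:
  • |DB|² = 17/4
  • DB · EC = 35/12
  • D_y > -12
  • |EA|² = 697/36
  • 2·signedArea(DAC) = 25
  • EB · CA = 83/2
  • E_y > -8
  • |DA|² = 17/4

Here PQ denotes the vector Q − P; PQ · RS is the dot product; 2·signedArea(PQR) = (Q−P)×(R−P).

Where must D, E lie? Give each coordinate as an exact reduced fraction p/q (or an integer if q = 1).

D = (5, -23/2)
E = (13/3, -15/2)

1. D_x = 5  [line -11·x + -6·y + -14 = 0 ∩ |DA|² = 17/4]
2. D_y = -23/2  [line -11·x + -6·y + -14 = 0 ∩ |DA|² = 17/4]
   → D = (5, -23/2)
3. E_x = 13/3  [DB · EC = 35/12 ∩ EB · CA = 83/2]
4. E_y = -15/2  [DB · EC = 35/12 ∩ EB · CA = 83/2]
   → E = (13/3, -15/2)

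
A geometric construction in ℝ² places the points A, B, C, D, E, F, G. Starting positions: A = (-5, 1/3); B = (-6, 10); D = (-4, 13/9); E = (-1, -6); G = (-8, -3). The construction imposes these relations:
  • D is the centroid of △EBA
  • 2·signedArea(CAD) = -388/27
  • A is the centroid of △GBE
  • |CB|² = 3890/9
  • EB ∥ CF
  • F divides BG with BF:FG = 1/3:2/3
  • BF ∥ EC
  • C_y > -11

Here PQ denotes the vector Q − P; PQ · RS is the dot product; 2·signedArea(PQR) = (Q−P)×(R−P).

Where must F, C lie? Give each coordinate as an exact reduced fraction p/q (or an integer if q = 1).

1. F_x = -20/3  [F divides BG with BF:FG = 1/3:2/3]
2. F_y = 17/3  [F divides BG with BF:FG = 1/3:2/3]
   → F = (-20/3, 17/3)
3. C_x = -5/3  [EB ∥ CF ∩ BF ∥ EC]
4. C_y = -31/3  [EB ∥ CF ∩ BF ∥ EC]
   → C = (-5/3, -31/3)

C = (-5/3, -31/3)
F = (-20/3, 17/3)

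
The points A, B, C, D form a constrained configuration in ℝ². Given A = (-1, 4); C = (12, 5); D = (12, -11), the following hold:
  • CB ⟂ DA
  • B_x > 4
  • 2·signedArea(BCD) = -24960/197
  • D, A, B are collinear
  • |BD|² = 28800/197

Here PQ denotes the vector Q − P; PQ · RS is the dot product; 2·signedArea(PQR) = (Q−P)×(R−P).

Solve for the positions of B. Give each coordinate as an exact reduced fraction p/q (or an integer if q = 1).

1. B_x = 804/197  [D, A, B are collinear ∩ CB ⟂ DA]
2. B_y = -367/197  [D, A, B are collinear ∩ CB ⟂ DA]
   → B = (804/197, -367/197)

B = (804/197, -367/197)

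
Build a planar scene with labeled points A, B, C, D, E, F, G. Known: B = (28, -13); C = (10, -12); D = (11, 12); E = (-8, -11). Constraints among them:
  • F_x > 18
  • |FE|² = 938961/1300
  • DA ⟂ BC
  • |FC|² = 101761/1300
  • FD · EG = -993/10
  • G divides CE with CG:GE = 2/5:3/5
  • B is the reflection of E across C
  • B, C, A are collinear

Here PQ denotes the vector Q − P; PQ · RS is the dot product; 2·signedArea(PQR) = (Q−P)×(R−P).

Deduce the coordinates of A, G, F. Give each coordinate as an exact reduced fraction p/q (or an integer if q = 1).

A = (3142/325, -3894/325)
F = (6121/325, -8119/650)
G = (14/5, -58/5)

1. A_x = 3142/325  [B, C, A are collinear ∩ DA ⟂ BC]
2. A_y = -3894/325  [B, C, A are collinear ∩ DA ⟂ BC]
   → A = (3142/325, -3894/325)
3. G_x = 14/5  [G divides CE with CG:GE = 2/5:3/5]
4. G_y = -58/5  [G divides CE with CG:GE = 2/5:3/5]
   → G = (14/5, -58/5)
5. F_x = 6121/325  [line -54/5·x + 3/5·y + 2109/10 = 0 ∩ |FE|² = 938961/1300]
6. F_y = -8119/650  [line -54/5·x + 3/5·y + 2109/10 = 0 ∩ |FE|² = 938961/1300]
   → F = (6121/325, -8119/650)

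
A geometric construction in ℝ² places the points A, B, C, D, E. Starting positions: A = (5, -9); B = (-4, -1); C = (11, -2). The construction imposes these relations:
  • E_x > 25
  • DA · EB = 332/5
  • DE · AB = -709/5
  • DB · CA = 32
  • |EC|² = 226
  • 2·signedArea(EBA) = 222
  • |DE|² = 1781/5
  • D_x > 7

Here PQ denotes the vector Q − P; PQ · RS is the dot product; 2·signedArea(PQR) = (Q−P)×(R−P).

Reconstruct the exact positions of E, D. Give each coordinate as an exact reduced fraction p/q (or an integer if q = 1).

D = (37/5, -31/5)
E = (26, -3)

1. E_x = 26  [line 8·x + 9·y + -181 = 0 ∩ |EC|² = 226]
2. E_y = -3  [line 8·x + 9·y + -181 = 0 ∩ |EC|² = 226]
   → E = (26, -3)
3. D_x = 37/5  [DE · AB = -709/5 ∩ DB · CA = 32]
4. D_y = -31/5  [DE · AB = -709/5 ∩ DB · CA = 32]
   → D = (37/5, -31/5)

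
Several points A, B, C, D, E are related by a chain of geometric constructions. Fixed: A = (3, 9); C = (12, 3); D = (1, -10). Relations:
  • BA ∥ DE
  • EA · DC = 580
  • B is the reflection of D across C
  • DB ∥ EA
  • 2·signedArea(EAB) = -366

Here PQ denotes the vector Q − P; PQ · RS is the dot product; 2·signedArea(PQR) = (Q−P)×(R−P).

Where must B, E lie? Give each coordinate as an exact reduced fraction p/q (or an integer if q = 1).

1. B_x = 23  [B is the reflection of D across C]
2. B_y = 16  [B is the reflection of D across C]
   → B = (23, 16)
3. E_x = -19  [DB ∥ EA ∩ BA ∥ DE]
4. E_y = -17  [DB ∥ EA ∩ BA ∥ DE]
   → E = (-19, -17)

B = (23, 16)
E = (-19, -17)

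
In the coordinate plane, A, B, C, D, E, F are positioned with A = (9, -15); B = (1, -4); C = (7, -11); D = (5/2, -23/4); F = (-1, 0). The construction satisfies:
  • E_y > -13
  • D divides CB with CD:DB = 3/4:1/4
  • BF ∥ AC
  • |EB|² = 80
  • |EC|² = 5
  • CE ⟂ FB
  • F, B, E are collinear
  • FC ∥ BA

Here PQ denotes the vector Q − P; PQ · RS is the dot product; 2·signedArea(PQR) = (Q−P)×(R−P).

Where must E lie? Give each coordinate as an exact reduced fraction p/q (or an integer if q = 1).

E = (5, -12)

1. E_x = 5  [F, B, E are collinear ∩ CE ⟂ FB]
2. E_y = -12  [F, B, E are collinear ∩ CE ⟂ FB]
   → E = (5, -12)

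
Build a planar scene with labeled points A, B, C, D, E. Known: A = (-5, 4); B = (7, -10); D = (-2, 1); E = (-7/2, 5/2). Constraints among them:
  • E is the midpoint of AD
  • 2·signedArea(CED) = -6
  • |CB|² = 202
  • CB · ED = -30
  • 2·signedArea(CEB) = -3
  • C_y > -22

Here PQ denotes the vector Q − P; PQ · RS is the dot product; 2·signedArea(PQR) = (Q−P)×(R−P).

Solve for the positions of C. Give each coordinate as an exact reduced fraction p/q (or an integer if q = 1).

C = (16, -21)

1. C_x = 16  [2·signedArea(CEB) = -3 ∩ CB · ED = -30]
2. C_y = -21  [2·signedArea(CEB) = -3 ∩ CB · ED = -30]
   → C = (16, -21)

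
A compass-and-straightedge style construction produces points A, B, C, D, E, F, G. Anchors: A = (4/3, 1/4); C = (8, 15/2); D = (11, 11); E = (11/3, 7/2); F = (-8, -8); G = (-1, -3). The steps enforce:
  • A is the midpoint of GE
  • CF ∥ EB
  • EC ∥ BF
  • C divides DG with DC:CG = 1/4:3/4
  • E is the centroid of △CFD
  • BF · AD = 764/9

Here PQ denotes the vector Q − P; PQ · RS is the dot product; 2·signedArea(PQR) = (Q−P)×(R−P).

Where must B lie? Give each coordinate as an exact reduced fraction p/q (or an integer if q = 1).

B = (-37/3, -12)

1. B_x = -37/3  [EC ∥ BF ∩ CF ∥ EB]
2. B_y = -12  [EC ∥ BF ∩ CF ∥ EB]
   → B = (-37/3, -12)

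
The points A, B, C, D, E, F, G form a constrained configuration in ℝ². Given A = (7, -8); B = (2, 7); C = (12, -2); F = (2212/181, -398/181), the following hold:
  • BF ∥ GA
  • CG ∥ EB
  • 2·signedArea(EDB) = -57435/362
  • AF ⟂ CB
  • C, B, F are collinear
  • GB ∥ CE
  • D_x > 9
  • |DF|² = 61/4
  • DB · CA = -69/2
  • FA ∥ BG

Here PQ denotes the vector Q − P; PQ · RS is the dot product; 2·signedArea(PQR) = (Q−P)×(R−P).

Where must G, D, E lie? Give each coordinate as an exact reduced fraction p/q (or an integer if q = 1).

1. G_x = -583/181  [BF ∥ GA ∩ FA ∥ BG]
2. G_y = 217/181  [BF ∥ GA ∩ FA ∥ BG]
   → G = (-583/181, 217/181)
3. E_x = 3117/181  [CG ∥ EB ∩ GB ∥ CE]
4. E_y = 688/181  [CG ∥ EB ∩ GB ∥ CE]
   → E = (3117/181, 688/181)
5. D_x = 19/2  [DB · CA = -69/2 ∩ 2·signedArea(EDB) = -57435/362]
6. D_y = -5  [DB · CA = -69/2 ∩ 2·signedArea(EDB) = -57435/362]
   → D = (19/2, -5)

D = (19/2, -5)
E = (3117/181, 688/181)
G = (-583/181, 217/181)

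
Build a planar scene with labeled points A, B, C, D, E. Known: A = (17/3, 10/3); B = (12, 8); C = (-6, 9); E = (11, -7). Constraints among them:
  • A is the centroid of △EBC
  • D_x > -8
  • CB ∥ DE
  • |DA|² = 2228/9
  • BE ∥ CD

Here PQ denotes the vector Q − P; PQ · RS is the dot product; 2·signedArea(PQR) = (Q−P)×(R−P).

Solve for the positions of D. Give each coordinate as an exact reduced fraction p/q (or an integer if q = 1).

D = (-7, -6)

1. D_x = -7  [CB ∥ DE ∩ BE ∥ CD]
2. D_y = -6  [CB ∥ DE ∩ BE ∥ CD]
   → D = (-7, -6)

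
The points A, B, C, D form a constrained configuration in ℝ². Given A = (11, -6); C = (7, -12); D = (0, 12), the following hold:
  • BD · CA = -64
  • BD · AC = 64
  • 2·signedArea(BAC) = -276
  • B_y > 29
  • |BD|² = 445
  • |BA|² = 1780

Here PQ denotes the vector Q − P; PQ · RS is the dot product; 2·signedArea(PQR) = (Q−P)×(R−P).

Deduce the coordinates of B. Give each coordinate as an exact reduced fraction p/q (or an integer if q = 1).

B = (-11, 30)

1. B_x = -11  [BD · CA = -64 ∩ 2·signedArea(BAC) = -276]
2. B_y = 30  [BD · CA = -64 ∩ 2·signedArea(BAC) = -276]
   → B = (-11, 30)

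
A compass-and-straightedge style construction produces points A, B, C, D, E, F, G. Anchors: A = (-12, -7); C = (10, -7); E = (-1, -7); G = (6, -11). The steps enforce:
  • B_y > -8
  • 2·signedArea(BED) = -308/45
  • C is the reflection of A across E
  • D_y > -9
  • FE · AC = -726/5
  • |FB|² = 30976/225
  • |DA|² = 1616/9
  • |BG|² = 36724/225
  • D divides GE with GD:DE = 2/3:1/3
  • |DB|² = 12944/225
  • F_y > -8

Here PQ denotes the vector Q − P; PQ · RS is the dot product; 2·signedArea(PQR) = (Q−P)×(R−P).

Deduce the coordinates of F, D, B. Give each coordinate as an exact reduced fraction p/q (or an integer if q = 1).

1. F_x = 28/5  [FE · AC = -726/5]
2. D_x = 4/3  [D divides GE with GD:DE = 2/3:1/3]
3. D_y = -25/3  [D divides GE with GD:DE = 2/3:1/3]
   → D = (4/3, -25/3)
4. B_x = -92/15  [line 4/3·x + 7/3·y + 1103/45 = 0 ∩ |BG|² = 36724/225]
5. B_y = -7  [line 4/3·x + 7/3·y + 1103/45 = 0 ∩ |BG|² = 36724/225]
   → B = (-92/15, -7)
6. F_y = -7  [|FB|² = 30976/225]
   → F = (28/5, -7)

B = (-92/15, -7)
D = (4/3, -25/3)
F = (28/5, -7)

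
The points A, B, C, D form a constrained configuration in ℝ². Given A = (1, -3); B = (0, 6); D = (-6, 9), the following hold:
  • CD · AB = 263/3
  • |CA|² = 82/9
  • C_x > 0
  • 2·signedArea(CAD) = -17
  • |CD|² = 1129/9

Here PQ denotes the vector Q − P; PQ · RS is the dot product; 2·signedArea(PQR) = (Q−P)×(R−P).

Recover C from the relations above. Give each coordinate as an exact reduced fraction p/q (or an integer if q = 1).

1. C_x = 2/3  [CD · AB = 263/3 ∩ 2·signedArea(CAD) = -17]
2. C_y = 0  [CD · AB = 263/3 ∩ 2·signedArea(CAD) = -17]
   → C = (2/3, 0)

C = (2/3, 0)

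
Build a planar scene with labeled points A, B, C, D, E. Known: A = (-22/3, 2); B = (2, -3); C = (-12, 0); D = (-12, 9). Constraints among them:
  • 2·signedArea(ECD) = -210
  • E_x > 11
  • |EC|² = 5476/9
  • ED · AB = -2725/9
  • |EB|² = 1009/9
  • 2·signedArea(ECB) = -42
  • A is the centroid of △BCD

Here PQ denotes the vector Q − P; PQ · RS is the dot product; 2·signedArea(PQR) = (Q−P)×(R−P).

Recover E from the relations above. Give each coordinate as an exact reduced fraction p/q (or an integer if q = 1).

E = (34/3, -8)

1. E_x = 34/3  [2·signedArea(ECD) = -210 ∩ 2·signedArea(ECB) = -42]
2. E_y = -8  [2·signedArea(ECD) = -210 ∩ 2·signedArea(ECB) = -42]
   → E = (34/3, -8)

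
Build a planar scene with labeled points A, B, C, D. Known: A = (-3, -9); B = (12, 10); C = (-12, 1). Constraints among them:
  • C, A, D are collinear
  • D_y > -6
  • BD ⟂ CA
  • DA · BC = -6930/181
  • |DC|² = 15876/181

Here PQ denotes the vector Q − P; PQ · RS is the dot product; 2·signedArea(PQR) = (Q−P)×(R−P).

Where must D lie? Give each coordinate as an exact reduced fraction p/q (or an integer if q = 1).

D = (-1038/181, -1079/181)

1. D_x = -1038/181  [C, A, D are collinear ∩ BD ⟂ CA]
2. D_y = -1079/181  [C, A, D are collinear ∩ BD ⟂ CA]
   → D = (-1038/181, -1079/181)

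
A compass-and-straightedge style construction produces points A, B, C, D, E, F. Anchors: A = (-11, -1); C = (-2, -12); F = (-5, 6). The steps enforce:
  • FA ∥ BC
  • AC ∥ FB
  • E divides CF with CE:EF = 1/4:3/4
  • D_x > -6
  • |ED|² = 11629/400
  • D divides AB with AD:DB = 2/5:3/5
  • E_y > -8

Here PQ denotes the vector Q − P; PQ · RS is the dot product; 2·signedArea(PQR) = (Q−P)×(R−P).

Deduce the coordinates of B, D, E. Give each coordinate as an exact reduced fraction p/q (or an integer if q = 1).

B = (4, -5)
D = (-5, -13/5)
E = (-11/4, -15/2)

1. B_x = 4  [FA ∥ BC ∩ AC ∥ FB]
2. B_y = -5  [FA ∥ BC ∩ AC ∥ FB]
   → B = (4, -5)
3. D_x = -5  [D divides AB with AD:DB = 2/5:3/5]
4. D_y = -13/5  [D divides AB with AD:DB = 2/5:3/5]
   → D = (-5, -13/5)
5. E_x = -11/4  [E divides CF with CE:EF = 1/4:3/4]
6. E_y = -15/2  [E divides CF with CE:EF = 1/4:3/4]
   → E = (-11/4, -15/2)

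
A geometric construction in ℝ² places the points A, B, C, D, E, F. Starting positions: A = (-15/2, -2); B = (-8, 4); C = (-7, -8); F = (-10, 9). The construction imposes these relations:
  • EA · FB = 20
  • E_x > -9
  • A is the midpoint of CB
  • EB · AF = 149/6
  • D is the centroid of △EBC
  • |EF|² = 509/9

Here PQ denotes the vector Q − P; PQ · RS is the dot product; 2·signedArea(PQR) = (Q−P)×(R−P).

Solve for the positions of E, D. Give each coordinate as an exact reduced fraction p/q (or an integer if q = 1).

D = (-70/9, -7/9)
E = (-25/3, 5/3)

1. E_x = -25/3  [EB · AF = 149/6 ∩ EA · FB = 20]
2. E_y = 5/3  [EB · AF = 149/6 ∩ EA · FB = 20]
   → E = (-25/3, 5/3)
3. D_x = -70/9  [D is the centroid of △EBC]
4. D_y = -7/9  [D is the centroid of △EBC]
   → D = (-70/9, -7/9)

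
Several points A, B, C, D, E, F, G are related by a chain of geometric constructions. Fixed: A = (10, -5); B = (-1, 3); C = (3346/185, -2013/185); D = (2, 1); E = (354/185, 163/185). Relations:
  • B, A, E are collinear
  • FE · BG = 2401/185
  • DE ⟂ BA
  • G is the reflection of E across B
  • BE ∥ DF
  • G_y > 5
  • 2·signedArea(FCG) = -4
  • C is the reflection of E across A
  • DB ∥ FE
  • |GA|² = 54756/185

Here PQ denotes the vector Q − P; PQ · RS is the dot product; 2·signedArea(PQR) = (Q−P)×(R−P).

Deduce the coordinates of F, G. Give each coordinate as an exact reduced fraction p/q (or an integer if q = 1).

1. F_x = 909/185  [DB ∥ FE ∩ BE ∥ DF]
2. F_y = -207/185  [DB ∥ FE ∩ BE ∥ DF]
   → F = (909/185, -207/185)
3. G_x = -724/185  [G is the reflection of E across B]
4. G_y = 947/185  [G is the reflection of E across B]
   → G = (-724/185, 947/185)

F = (909/185, -207/185)
G = (-724/185, 947/185)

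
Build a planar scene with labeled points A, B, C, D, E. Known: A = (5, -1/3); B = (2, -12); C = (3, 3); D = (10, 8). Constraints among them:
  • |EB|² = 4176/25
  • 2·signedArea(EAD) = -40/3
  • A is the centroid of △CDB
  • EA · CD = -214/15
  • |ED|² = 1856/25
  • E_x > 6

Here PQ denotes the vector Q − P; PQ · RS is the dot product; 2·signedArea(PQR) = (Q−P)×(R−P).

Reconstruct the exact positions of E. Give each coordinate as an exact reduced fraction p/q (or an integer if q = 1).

1. E_x = 34/5  [2·signedArea(EAD) = -40/3 ∩ EA · CD = -214/15]
2. E_y = 0  [2·signedArea(EAD) = -40/3 ∩ EA · CD = -214/15]
   → E = (34/5, 0)

E = (34/5, 0)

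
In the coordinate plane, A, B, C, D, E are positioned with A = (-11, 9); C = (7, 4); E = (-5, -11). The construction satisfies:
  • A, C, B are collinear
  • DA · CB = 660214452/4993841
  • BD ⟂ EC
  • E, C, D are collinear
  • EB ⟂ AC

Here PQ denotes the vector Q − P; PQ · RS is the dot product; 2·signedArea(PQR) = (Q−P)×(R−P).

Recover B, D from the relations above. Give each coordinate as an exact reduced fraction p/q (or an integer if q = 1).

1. B_x = -95/349  [A, C, B are collinear ∩ EB ⟂ AC]
2. B_y = 2101/349  [A, C, B are collinear ∩ EB ⟂ AC]
   → B = (-95/349, 2101/349)
3. D_x = 73655/14309  [E, C, D are collinear ∩ BD ⟂ EC]
4. D_y = 24101/14309  [E, C, D are collinear ∩ BD ⟂ EC]
   → D = (73655/14309, 24101/14309)

B = (-95/349, 2101/349)
D = (73655/14309, 24101/14309)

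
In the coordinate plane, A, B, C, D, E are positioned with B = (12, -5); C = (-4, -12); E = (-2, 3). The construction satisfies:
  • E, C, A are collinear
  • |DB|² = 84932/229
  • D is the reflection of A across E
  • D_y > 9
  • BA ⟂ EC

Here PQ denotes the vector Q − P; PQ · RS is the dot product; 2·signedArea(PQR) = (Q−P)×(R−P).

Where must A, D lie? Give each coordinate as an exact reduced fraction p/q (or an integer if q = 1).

A = (-642/229, -693/229)
D = (-274/229, 2067/229)

1. A_x = -642/229  [E, C, A are collinear ∩ BA ⟂ EC]
2. A_y = -693/229  [E, C, A are collinear ∩ BA ⟂ EC]
   → A = (-642/229, -693/229)
3. D_x = -274/229  [D is the reflection of A across E]
4. D_y = 2067/229  [D is the reflection of A across E]
   → D = (-274/229, 2067/229)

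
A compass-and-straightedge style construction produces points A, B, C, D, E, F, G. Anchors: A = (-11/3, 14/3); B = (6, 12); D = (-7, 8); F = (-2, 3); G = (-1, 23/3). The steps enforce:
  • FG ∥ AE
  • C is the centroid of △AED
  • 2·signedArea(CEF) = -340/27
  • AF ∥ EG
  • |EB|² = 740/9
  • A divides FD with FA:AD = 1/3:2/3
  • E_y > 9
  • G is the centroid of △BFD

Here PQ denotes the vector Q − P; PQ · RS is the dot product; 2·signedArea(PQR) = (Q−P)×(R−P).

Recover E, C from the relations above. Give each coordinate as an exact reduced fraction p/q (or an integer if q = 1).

C = (-40/9, 22/3)
E = (-8/3, 28/3)

1. E_x = -8/3  [AF ∥ EG ∩ FG ∥ AE]
2. E_y = 28/3  [AF ∥ EG ∩ FG ∥ AE]
   → E = (-8/3, 28/3)
3. C_x = -40/9  [C is the centroid of △AED]
4. C_y = 22/3  [C is the centroid of △AED]
   → C = (-40/9, 22/3)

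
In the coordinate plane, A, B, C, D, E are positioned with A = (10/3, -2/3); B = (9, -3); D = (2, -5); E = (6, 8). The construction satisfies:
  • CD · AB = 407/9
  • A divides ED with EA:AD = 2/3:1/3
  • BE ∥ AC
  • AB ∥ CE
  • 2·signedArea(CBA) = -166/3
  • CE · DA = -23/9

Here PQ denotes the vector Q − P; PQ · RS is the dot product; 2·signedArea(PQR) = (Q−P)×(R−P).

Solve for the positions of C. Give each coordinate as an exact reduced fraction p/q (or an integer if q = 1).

1. C_x = 1/3  [AB ∥ CE ∩ BE ∥ AC]
2. C_y = 31/3  [AB ∥ CE ∩ BE ∥ AC]
   → C = (1/3, 31/3)

C = (1/3, 31/3)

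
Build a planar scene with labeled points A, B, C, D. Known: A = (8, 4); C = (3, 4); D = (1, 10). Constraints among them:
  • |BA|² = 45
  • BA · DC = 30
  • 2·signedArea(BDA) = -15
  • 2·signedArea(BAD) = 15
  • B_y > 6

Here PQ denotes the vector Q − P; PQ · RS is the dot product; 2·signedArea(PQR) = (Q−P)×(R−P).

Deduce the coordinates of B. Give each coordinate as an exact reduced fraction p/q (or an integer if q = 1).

B = (2, 7)

1. B_x = 2  [2·signedArea(BAD) = 15 ∩ BA · DC = 30]
2. B_y = 7  [2·signedArea(BAD) = 15 ∩ BA · DC = 30]
   → B = (2, 7)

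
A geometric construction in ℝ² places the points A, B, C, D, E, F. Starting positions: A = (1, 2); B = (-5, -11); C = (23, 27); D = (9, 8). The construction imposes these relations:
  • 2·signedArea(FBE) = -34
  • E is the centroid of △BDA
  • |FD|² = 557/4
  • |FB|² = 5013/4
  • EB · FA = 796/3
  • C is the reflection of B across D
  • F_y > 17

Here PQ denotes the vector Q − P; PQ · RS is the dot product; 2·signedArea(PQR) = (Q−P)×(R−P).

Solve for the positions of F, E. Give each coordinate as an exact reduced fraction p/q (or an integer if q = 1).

E = (5/3, -1/3)
F = (16, 35/2)

1. E_x = 5/3  [E is the centroid of △BDA]
2. E_y = -1/3  [E is the centroid of △BDA]
   → E = (5/3, -1/3)
3. F_x = 16  [2·signedArea(FBE) = -34 ∩ EB · FA = 796/3]
4. F_y = 35/2  [2·signedArea(FBE) = -34 ∩ EB · FA = 796/3]
   → F = (16, 35/2)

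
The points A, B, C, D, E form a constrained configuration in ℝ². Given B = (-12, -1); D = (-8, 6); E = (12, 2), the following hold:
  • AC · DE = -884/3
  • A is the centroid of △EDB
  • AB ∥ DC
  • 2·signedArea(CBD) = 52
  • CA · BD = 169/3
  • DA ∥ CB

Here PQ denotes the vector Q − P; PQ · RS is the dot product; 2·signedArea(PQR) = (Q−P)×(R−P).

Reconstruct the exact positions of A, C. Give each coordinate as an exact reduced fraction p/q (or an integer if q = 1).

A = (-8/3, 7/3)
C = (-52/3, 8/3)

1. A_x = -8/3  [A is the centroid of △EDB]
2. A_y = 7/3  [A is the centroid of △EDB]
   → A = (-8/3, 7/3)
3. C_x = -52/3  [DA ∥ CB ∩ AB ∥ DC]
4. C_y = 8/3  [DA ∥ CB ∩ AB ∥ DC]
   → C = (-52/3, 8/3)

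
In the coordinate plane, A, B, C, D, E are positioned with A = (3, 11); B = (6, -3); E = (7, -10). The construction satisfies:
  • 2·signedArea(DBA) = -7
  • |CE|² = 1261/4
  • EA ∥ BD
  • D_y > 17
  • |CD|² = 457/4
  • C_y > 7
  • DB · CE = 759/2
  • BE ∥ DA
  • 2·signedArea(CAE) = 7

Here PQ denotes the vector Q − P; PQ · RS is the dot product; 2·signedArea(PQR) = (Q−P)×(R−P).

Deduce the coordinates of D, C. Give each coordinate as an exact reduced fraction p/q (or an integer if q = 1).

1. D_x = 2  [BE ∥ DA ∩ EA ∥ BD]
2. D_y = 18  [BE ∥ DA ∩ EA ∥ BD]
   → D = (2, 18)
3. C_x = 4  [2·signedArea(CAE) = 7 ∩ DB · CE = 759/2]
4. C_y = 15/2  [2·signedArea(CAE) = 7 ∩ DB · CE = 759/2]
   → C = (4, 15/2)

C = (4, 15/2)
D = (2, 18)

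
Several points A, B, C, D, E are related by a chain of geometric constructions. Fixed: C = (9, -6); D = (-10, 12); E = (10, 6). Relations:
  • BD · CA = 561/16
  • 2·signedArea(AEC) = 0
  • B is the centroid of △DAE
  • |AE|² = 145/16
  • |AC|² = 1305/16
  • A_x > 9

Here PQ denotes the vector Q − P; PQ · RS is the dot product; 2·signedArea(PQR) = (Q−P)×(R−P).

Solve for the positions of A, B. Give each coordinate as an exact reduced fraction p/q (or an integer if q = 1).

A = (39/4, 3)
B = (13/4, 7)

1. A_x = 39/4  [line 12·x + -1·y + -114 = 0 ∩ |AC|² = 1305/16]
2. A_y = 3  [line 12·x + -1·y + -114 = 0 ∩ |AC|² = 1305/16]
   → A = (39/4, 3)
3. B_x = 13/4  [B is the centroid of △DAE]
4. B_y = 7  [B is the centroid of △DAE]
   → B = (13/4, 7)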